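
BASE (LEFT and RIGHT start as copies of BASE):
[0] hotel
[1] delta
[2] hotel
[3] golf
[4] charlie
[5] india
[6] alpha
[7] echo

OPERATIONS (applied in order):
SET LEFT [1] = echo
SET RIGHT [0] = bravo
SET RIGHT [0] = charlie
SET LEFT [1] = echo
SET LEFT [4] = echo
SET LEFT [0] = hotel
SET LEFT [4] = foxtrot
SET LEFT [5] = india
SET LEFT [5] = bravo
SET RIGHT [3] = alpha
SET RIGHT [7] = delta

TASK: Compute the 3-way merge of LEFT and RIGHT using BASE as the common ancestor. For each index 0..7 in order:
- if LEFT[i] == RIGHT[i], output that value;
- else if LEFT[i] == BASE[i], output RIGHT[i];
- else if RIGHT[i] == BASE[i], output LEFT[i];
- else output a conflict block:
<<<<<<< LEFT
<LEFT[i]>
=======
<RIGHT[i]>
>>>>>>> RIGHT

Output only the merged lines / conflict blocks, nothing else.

Final LEFT:  [hotel, echo, hotel, golf, foxtrot, bravo, alpha, echo]
Final RIGHT: [charlie, delta, hotel, alpha, charlie, india, alpha, delta]
i=0: L=hotel=BASE, R=charlie -> take RIGHT -> charlie
i=1: L=echo, R=delta=BASE -> take LEFT -> echo
i=2: L=hotel R=hotel -> agree -> hotel
i=3: L=golf=BASE, R=alpha -> take RIGHT -> alpha
i=4: L=foxtrot, R=charlie=BASE -> take LEFT -> foxtrot
i=5: L=bravo, R=india=BASE -> take LEFT -> bravo
i=6: L=alpha R=alpha -> agree -> alpha
i=7: L=echo=BASE, R=delta -> take RIGHT -> delta

Answer: charlie
echo
hotel
alpha
foxtrot
bravo
alpha
delta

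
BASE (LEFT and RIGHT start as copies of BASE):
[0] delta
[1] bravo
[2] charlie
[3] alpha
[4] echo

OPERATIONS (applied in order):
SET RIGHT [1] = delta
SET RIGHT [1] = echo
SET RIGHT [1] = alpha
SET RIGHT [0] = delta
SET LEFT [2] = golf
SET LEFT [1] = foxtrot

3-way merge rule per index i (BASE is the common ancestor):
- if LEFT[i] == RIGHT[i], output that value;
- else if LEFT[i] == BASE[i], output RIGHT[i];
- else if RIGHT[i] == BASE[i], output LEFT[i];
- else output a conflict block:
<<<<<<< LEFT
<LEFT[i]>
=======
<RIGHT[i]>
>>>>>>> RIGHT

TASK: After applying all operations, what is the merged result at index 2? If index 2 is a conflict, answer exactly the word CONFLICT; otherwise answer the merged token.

Answer: golf

Derivation:
Final LEFT:  [delta, foxtrot, golf, alpha, echo]
Final RIGHT: [delta, alpha, charlie, alpha, echo]
i=0: L=delta R=delta -> agree -> delta
i=1: BASE=bravo L=foxtrot R=alpha all differ -> CONFLICT
i=2: L=golf, R=charlie=BASE -> take LEFT -> golf
i=3: L=alpha R=alpha -> agree -> alpha
i=4: L=echo R=echo -> agree -> echo
Index 2 -> golf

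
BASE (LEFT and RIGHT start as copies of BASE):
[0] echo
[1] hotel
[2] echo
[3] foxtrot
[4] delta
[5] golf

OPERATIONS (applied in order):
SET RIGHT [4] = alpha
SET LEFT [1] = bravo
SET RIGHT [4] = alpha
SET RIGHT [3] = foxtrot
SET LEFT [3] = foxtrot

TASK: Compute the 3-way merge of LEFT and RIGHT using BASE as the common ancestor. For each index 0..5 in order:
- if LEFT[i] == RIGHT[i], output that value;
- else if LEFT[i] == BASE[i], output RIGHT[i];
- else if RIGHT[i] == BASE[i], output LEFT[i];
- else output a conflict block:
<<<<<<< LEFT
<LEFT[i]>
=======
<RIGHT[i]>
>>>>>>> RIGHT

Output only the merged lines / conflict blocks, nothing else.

Final LEFT:  [echo, bravo, echo, foxtrot, delta, golf]
Final RIGHT: [echo, hotel, echo, foxtrot, alpha, golf]
i=0: L=echo R=echo -> agree -> echo
i=1: L=bravo, R=hotel=BASE -> take LEFT -> bravo
i=2: L=echo R=echo -> agree -> echo
i=3: L=foxtrot R=foxtrot -> agree -> foxtrot
i=4: L=delta=BASE, R=alpha -> take RIGHT -> alpha
i=5: L=golf R=golf -> agree -> golf

Answer: echo
bravo
echo
foxtrot
alpha
golf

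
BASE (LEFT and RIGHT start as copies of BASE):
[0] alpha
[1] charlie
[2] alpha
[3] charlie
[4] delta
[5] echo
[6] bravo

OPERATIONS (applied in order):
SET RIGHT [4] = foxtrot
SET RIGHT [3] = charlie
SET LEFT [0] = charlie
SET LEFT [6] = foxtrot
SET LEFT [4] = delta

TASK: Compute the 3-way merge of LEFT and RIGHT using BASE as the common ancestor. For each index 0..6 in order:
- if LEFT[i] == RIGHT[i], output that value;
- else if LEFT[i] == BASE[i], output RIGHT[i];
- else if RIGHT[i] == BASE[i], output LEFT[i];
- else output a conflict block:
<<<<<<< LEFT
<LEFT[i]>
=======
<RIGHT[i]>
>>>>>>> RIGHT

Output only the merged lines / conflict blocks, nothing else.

Answer: charlie
charlie
alpha
charlie
foxtrot
echo
foxtrot

Derivation:
Final LEFT:  [charlie, charlie, alpha, charlie, delta, echo, foxtrot]
Final RIGHT: [alpha, charlie, alpha, charlie, foxtrot, echo, bravo]
i=0: L=charlie, R=alpha=BASE -> take LEFT -> charlie
i=1: L=charlie R=charlie -> agree -> charlie
i=2: L=alpha R=alpha -> agree -> alpha
i=3: L=charlie R=charlie -> agree -> charlie
i=4: L=delta=BASE, R=foxtrot -> take RIGHT -> foxtrot
i=5: L=echo R=echo -> agree -> echo
i=6: L=foxtrot, R=bravo=BASE -> take LEFT -> foxtrot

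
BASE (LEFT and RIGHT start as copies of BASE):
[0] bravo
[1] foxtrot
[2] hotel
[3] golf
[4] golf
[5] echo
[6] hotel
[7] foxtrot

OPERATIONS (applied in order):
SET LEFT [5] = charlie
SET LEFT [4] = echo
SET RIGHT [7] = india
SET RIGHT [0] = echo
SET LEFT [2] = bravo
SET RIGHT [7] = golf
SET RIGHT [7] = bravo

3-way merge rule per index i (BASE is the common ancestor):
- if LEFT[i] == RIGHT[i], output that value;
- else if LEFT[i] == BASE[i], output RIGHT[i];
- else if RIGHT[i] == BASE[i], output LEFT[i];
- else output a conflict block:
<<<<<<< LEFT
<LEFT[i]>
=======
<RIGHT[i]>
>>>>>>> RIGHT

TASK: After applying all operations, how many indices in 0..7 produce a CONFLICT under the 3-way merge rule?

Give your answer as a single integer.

Final LEFT:  [bravo, foxtrot, bravo, golf, echo, charlie, hotel, foxtrot]
Final RIGHT: [echo, foxtrot, hotel, golf, golf, echo, hotel, bravo]
i=0: L=bravo=BASE, R=echo -> take RIGHT -> echo
i=1: L=foxtrot R=foxtrot -> agree -> foxtrot
i=2: L=bravo, R=hotel=BASE -> take LEFT -> bravo
i=3: L=golf R=golf -> agree -> golf
i=4: L=echo, R=golf=BASE -> take LEFT -> echo
i=5: L=charlie, R=echo=BASE -> take LEFT -> charlie
i=6: L=hotel R=hotel -> agree -> hotel
i=7: L=foxtrot=BASE, R=bravo -> take RIGHT -> bravo
Conflict count: 0

Answer: 0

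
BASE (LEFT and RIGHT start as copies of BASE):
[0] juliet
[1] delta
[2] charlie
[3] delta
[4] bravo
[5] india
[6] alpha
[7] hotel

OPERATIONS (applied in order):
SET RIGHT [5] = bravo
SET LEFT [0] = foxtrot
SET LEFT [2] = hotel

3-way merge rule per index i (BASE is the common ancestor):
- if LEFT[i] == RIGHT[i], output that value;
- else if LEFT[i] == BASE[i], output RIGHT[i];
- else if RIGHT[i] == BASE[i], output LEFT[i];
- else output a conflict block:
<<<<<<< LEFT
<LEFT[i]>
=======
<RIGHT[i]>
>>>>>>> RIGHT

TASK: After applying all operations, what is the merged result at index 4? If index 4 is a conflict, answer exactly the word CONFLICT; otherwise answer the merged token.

Answer: bravo

Derivation:
Final LEFT:  [foxtrot, delta, hotel, delta, bravo, india, alpha, hotel]
Final RIGHT: [juliet, delta, charlie, delta, bravo, bravo, alpha, hotel]
i=0: L=foxtrot, R=juliet=BASE -> take LEFT -> foxtrot
i=1: L=delta R=delta -> agree -> delta
i=2: L=hotel, R=charlie=BASE -> take LEFT -> hotel
i=3: L=delta R=delta -> agree -> delta
i=4: L=bravo R=bravo -> agree -> bravo
i=5: L=india=BASE, R=bravo -> take RIGHT -> bravo
i=6: L=alpha R=alpha -> agree -> alpha
i=7: L=hotel R=hotel -> agree -> hotel
Index 4 -> bravo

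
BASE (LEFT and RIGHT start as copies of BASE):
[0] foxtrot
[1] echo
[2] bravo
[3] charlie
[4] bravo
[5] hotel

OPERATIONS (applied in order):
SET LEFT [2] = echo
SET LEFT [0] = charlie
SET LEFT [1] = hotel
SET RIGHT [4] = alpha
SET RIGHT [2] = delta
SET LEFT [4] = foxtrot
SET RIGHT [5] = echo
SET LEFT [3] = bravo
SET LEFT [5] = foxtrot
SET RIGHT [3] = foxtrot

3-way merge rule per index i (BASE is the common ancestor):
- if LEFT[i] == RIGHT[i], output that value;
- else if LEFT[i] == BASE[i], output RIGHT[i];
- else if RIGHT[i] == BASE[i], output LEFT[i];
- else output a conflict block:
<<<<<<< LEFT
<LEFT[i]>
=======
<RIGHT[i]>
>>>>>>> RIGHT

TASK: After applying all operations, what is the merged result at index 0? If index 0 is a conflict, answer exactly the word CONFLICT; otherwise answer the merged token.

Final LEFT:  [charlie, hotel, echo, bravo, foxtrot, foxtrot]
Final RIGHT: [foxtrot, echo, delta, foxtrot, alpha, echo]
i=0: L=charlie, R=foxtrot=BASE -> take LEFT -> charlie
i=1: L=hotel, R=echo=BASE -> take LEFT -> hotel
i=2: BASE=bravo L=echo R=delta all differ -> CONFLICT
i=3: BASE=charlie L=bravo R=foxtrot all differ -> CONFLICT
i=4: BASE=bravo L=foxtrot R=alpha all differ -> CONFLICT
i=5: BASE=hotel L=foxtrot R=echo all differ -> CONFLICT
Index 0 -> charlie

Answer: charlie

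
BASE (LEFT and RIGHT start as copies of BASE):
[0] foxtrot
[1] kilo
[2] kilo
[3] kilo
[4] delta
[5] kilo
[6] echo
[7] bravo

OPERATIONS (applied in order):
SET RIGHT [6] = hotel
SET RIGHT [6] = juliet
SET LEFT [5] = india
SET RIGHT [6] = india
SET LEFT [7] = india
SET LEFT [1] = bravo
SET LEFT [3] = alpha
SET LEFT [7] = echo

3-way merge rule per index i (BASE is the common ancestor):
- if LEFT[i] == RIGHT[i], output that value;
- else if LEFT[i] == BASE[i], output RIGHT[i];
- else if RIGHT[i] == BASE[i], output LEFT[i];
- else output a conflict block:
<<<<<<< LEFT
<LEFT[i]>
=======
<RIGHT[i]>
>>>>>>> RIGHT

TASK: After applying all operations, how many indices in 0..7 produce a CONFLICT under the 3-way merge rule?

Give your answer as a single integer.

Final LEFT:  [foxtrot, bravo, kilo, alpha, delta, india, echo, echo]
Final RIGHT: [foxtrot, kilo, kilo, kilo, delta, kilo, india, bravo]
i=0: L=foxtrot R=foxtrot -> agree -> foxtrot
i=1: L=bravo, R=kilo=BASE -> take LEFT -> bravo
i=2: L=kilo R=kilo -> agree -> kilo
i=3: L=alpha, R=kilo=BASE -> take LEFT -> alpha
i=4: L=delta R=delta -> agree -> delta
i=5: L=india, R=kilo=BASE -> take LEFT -> india
i=6: L=echo=BASE, R=india -> take RIGHT -> india
i=7: L=echo, R=bravo=BASE -> take LEFT -> echo
Conflict count: 0

Answer: 0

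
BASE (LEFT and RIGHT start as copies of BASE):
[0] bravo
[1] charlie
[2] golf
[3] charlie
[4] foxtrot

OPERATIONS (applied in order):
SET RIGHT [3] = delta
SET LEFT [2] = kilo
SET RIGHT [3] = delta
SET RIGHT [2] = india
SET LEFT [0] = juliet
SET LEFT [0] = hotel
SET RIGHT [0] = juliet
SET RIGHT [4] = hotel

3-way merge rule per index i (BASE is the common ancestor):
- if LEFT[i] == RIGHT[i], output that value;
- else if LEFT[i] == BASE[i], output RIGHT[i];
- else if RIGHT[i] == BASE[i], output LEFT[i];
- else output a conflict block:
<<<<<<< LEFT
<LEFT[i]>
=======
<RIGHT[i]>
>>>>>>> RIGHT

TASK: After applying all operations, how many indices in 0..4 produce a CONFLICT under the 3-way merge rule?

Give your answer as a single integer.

Final LEFT:  [hotel, charlie, kilo, charlie, foxtrot]
Final RIGHT: [juliet, charlie, india, delta, hotel]
i=0: BASE=bravo L=hotel R=juliet all differ -> CONFLICT
i=1: L=charlie R=charlie -> agree -> charlie
i=2: BASE=golf L=kilo R=india all differ -> CONFLICT
i=3: L=charlie=BASE, R=delta -> take RIGHT -> delta
i=4: L=foxtrot=BASE, R=hotel -> take RIGHT -> hotel
Conflict count: 2

Answer: 2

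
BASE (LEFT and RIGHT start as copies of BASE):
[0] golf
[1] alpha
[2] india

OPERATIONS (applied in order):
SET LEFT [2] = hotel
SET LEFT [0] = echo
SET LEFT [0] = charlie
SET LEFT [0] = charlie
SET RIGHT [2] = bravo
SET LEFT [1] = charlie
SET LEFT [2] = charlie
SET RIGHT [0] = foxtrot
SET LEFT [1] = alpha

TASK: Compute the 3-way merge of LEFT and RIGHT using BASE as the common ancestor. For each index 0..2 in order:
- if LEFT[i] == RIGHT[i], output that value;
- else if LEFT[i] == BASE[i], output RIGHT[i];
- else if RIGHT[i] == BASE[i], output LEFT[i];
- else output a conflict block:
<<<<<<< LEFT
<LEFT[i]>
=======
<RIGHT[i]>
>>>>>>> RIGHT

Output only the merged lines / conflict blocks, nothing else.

Final LEFT:  [charlie, alpha, charlie]
Final RIGHT: [foxtrot, alpha, bravo]
i=0: BASE=golf L=charlie R=foxtrot all differ -> CONFLICT
i=1: L=alpha R=alpha -> agree -> alpha
i=2: BASE=india L=charlie R=bravo all differ -> CONFLICT

Answer: <<<<<<< LEFT
charlie
=======
foxtrot
>>>>>>> RIGHT
alpha
<<<<<<< LEFT
charlie
=======
bravo
>>>>>>> RIGHT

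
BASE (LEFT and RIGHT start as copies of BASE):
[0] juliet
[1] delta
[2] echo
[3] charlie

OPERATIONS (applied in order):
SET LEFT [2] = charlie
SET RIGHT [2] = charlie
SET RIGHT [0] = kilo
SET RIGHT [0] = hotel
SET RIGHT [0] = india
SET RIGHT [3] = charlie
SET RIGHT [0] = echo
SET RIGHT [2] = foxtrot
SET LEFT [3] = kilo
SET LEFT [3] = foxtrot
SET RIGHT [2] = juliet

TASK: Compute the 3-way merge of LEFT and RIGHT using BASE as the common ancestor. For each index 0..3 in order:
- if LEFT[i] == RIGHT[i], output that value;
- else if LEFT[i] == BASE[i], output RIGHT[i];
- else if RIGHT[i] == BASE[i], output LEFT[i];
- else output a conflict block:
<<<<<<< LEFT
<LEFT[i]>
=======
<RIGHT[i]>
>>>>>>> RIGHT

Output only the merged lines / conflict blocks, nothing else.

Answer: echo
delta
<<<<<<< LEFT
charlie
=======
juliet
>>>>>>> RIGHT
foxtrot

Derivation:
Final LEFT:  [juliet, delta, charlie, foxtrot]
Final RIGHT: [echo, delta, juliet, charlie]
i=0: L=juliet=BASE, R=echo -> take RIGHT -> echo
i=1: L=delta R=delta -> agree -> delta
i=2: BASE=echo L=charlie R=juliet all differ -> CONFLICT
i=3: L=foxtrot, R=charlie=BASE -> take LEFT -> foxtrot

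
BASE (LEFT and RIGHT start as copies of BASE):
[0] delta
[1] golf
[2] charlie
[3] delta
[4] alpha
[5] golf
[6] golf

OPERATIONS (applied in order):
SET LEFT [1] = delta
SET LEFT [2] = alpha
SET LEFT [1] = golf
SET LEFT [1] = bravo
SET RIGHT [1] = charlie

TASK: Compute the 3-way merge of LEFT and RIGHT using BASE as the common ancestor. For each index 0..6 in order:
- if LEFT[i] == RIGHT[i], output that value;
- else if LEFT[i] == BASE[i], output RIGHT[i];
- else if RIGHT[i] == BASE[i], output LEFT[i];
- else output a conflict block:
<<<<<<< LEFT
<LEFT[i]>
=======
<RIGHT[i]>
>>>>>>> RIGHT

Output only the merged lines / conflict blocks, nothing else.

Answer: delta
<<<<<<< LEFT
bravo
=======
charlie
>>>>>>> RIGHT
alpha
delta
alpha
golf
golf

Derivation:
Final LEFT:  [delta, bravo, alpha, delta, alpha, golf, golf]
Final RIGHT: [delta, charlie, charlie, delta, alpha, golf, golf]
i=0: L=delta R=delta -> agree -> delta
i=1: BASE=golf L=bravo R=charlie all differ -> CONFLICT
i=2: L=alpha, R=charlie=BASE -> take LEFT -> alpha
i=3: L=delta R=delta -> agree -> delta
i=4: L=alpha R=alpha -> agree -> alpha
i=5: L=golf R=golf -> agree -> golf
i=6: L=golf R=golf -> agree -> golf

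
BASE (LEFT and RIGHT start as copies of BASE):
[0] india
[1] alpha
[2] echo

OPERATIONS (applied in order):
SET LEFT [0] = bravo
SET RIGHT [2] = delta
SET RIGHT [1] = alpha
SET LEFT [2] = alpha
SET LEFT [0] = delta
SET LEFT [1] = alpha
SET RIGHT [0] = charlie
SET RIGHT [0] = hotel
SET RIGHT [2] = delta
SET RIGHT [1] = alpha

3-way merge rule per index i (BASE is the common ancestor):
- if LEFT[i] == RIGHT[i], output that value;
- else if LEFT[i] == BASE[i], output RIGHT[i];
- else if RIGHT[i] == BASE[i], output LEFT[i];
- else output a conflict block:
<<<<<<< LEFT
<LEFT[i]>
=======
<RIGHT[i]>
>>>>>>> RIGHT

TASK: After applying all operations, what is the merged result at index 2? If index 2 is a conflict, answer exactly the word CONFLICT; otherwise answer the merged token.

Final LEFT:  [delta, alpha, alpha]
Final RIGHT: [hotel, alpha, delta]
i=0: BASE=india L=delta R=hotel all differ -> CONFLICT
i=1: L=alpha R=alpha -> agree -> alpha
i=2: BASE=echo L=alpha R=delta all differ -> CONFLICT
Index 2 -> CONFLICT

Answer: CONFLICT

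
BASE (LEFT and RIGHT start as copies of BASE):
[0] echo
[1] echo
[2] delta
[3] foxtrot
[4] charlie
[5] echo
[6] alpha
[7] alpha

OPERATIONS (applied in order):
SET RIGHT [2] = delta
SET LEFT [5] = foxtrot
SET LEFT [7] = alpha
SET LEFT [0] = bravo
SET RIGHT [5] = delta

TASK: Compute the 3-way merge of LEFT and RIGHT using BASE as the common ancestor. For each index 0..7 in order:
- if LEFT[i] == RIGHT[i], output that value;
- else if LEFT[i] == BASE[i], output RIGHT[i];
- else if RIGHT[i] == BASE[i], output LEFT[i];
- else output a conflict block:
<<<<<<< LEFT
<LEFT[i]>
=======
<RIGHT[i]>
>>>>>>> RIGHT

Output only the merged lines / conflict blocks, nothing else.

Answer: bravo
echo
delta
foxtrot
charlie
<<<<<<< LEFT
foxtrot
=======
delta
>>>>>>> RIGHT
alpha
alpha

Derivation:
Final LEFT:  [bravo, echo, delta, foxtrot, charlie, foxtrot, alpha, alpha]
Final RIGHT: [echo, echo, delta, foxtrot, charlie, delta, alpha, alpha]
i=0: L=bravo, R=echo=BASE -> take LEFT -> bravo
i=1: L=echo R=echo -> agree -> echo
i=2: L=delta R=delta -> agree -> delta
i=3: L=foxtrot R=foxtrot -> agree -> foxtrot
i=4: L=charlie R=charlie -> agree -> charlie
i=5: BASE=echo L=foxtrot R=delta all differ -> CONFLICT
i=6: L=alpha R=alpha -> agree -> alpha
i=7: L=alpha R=alpha -> agree -> alpha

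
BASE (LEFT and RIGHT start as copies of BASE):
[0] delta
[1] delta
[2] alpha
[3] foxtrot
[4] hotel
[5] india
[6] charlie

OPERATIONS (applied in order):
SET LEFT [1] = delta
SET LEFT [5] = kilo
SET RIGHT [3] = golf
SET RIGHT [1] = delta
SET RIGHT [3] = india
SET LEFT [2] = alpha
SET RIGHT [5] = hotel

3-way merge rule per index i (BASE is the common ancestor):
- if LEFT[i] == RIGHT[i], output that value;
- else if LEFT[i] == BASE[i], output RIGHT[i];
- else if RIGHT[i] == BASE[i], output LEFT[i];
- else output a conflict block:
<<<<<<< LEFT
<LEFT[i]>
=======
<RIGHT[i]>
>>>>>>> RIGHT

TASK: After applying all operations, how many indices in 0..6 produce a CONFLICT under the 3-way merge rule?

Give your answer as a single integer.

Answer: 1

Derivation:
Final LEFT:  [delta, delta, alpha, foxtrot, hotel, kilo, charlie]
Final RIGHT: [delta, delta, alpha, india, hotel, hotel, charlie]
i=0: L=delta R=delta -> agree -> delta
i=1: L=delta R=delta -> agree -> delta
i=2: L=alpha R=alpha -> agree -> alpha
i=3: L=foxtrot=BASE, R=india -> take RIGHT -> india
i=4: L=hotel R=hotel -> agree -> hotel
i=5: BASE=india L=kilo R=hotel all differ -> CONFLICT
i=6: L=charlie R=charlie -> agree -> charlie
Conflict count: 1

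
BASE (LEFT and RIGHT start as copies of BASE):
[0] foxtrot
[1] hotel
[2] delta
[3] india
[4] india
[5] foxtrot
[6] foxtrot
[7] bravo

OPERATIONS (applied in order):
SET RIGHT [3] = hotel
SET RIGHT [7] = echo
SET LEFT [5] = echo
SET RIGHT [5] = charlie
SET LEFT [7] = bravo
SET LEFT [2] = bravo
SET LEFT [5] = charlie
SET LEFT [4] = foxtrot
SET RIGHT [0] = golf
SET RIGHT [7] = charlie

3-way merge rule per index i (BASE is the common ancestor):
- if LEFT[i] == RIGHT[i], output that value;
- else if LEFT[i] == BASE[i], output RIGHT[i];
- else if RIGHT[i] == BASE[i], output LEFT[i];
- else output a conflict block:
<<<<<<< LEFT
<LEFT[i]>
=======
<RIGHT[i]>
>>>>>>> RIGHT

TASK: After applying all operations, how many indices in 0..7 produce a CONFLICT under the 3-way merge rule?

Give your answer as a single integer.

Final LEFT:  [foxtrot, hotel, bravo, india, foxtrot, charlie, foxtrot, bravo]
Final RIGHT: [golf, hotel, delta, hotel, india, charlie, foxtrot, charlie]
i=0: L=foxtrot=BASE, R=golf -> take RIGHT -> golf
i=1: L=hotel R=hotel -> agree -> hotel
i=2: L=bravo, R=delta=BASE -> take LEFT -> bravo
i=3: L=india=BASE, R=hotel -> take RIGHT -> hotel
i=4: L=foxtrot, R=india=BASE -> take LEFT -> foxtrot
i=5: L=charlie R=charlie -> agree -> charlie
i=6: L=foxtrot R=foxtrot -> agree -> foxtrot
i=7: L=bravo=BASE, R=charlie -> take RIGHT -> charlie
Conflict count: 0

Answer: 0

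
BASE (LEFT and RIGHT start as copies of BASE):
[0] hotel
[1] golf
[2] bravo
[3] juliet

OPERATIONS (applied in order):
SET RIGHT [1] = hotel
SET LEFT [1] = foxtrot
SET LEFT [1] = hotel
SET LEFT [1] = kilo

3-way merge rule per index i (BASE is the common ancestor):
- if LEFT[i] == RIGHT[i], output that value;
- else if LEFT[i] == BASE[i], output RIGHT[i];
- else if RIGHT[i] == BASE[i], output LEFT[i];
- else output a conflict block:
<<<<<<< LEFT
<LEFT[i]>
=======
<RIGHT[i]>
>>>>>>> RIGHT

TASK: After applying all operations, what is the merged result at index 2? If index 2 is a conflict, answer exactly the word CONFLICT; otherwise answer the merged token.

Final LEFT:  [hotel, kilo, bravo, juliet]
Final RIGHT: [hotel, hotel, bravo, juliet]
i=0: L=hotel R=hotel -> agree -> hotel
i=1: BASE=golf L=kilo R=hotel all differ -> CONFLICT
i=2: L=bravo R=bravo -> agree -> bravo
i=3: L=juliet R=juliet -> agree -> juliet
Index 2 -> bravo

Answer: bravo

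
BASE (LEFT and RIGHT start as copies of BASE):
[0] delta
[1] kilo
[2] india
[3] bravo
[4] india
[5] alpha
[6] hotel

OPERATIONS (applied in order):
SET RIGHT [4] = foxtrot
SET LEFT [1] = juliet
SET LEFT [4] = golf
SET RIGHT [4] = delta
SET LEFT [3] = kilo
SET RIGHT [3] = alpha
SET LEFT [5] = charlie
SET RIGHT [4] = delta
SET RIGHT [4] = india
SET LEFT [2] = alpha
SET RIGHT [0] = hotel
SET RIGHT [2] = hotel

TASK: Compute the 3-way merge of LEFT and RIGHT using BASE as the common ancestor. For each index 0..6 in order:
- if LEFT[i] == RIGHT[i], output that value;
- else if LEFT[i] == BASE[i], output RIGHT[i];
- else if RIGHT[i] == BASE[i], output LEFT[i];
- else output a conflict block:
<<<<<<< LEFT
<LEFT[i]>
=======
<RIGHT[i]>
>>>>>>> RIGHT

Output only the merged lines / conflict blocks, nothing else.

Final LEFT:  [delta, juliet, alpha, kilo, golf, charlie, hotel]
Final RIGHT: [hotel, kilo, hotel, alpha, india, alpha, hotel]
i=0: L=delta=BASE, R=hotel -> take RIGHT -> hotel
i=1: L=juliet, R=kilo=BASE -> take LEFT -> juliet
i=2: BASE=india L=alpha R=hotel all differ -> CONFLICT
i=3: BASE=bravo L=kilo R=alpha all differ -> CONFLICT
i=4: L=golf, R=india=BASE -> take LEFT -> golf
i=5: L=charlie, R=alpha=BASE -> take LEFT -> charlie
i=6: L=hotel R=hotel -> agree -> hotel

Answer: hotel
juliet
<<<<<<< LEFT
alpha
=======
hotel
>>>>>>> RIGHT
<<<<<<< LEFT
kilo
=======
alpha
>>>>>>> RIGHT
golf
charlie
hotel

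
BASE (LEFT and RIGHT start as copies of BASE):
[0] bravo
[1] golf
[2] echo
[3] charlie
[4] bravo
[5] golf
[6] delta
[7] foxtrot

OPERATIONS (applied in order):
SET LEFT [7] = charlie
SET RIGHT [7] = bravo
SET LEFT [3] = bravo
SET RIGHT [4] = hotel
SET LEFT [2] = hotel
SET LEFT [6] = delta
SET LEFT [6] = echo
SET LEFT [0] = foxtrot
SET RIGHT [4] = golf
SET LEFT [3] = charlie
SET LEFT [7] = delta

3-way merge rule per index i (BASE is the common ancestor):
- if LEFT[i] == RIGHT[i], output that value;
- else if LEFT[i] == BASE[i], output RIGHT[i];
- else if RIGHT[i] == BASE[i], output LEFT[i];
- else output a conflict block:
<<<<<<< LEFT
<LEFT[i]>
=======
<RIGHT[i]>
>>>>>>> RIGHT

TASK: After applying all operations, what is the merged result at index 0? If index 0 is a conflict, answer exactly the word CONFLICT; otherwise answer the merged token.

Answer: foxtrot

Derivation:
Final LEFT:  [foxtrot, golf, hotel, charlie, bravo, golf, echo, delta]
Final RIGHT: [bravo, golf, echo, charlie, golf, golf, delta, bravo]
i=0: L=foxtrot, R=bravo=BASE -> take LEFT -> foxtrot
i=1: L=golf R=golf -> agree -> golf
i=2: L=hotel, R=echo=BASE -> take LEFT -> hotel
i=3: L=charlie R=charlie -> agree -> charlie
i=4: L=bravo=BASE, R=golf -> take RIGHT -> golf
i=5: L=golf R=golf -> agree -> golf
i=6: L=echo, R=delta=BASE -> take LEFT -> echo
i=7: BASE=foxtrot L=delta R=bravo all differ -> CONFLICT
Index 0 -> foxtrot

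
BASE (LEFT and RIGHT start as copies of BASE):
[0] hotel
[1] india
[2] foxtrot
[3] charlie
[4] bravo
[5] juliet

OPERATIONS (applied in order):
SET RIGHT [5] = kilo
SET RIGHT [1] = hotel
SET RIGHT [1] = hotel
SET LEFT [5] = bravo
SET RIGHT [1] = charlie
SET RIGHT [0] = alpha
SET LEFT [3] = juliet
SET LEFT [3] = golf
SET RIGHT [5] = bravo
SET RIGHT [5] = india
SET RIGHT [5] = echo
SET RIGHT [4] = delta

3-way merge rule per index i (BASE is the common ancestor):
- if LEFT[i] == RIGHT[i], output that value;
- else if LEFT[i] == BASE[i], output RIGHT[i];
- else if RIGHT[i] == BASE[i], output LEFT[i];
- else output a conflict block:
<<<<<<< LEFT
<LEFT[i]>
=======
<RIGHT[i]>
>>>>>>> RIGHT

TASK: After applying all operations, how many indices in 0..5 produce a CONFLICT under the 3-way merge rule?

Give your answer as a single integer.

Final LEFT:  [hotel, india, foxtrot, golf, bravo, bravo]
Final RIGHT: [alpha, charlie, foxtrot, charlie, delta, echo]
i=0: L=hotel=BASE, R=alpha -> take RIGHT -> alpha
i=1: L=india=BASE, R=charlie -> take RIGHT -> charlie
i=2: L=foxtrot R=foxtrot -> agree -> foxtrot
i=3: L=golf, R=charlie=BASE -> take LEFT -> golf
i=4: L=bravo=BASE, R=delta -> take RIGHT -> delta
i=5: BASE=juliet L=bravo R=echo all differ -> CONFLICT
Conflict count: 1

Answer: 1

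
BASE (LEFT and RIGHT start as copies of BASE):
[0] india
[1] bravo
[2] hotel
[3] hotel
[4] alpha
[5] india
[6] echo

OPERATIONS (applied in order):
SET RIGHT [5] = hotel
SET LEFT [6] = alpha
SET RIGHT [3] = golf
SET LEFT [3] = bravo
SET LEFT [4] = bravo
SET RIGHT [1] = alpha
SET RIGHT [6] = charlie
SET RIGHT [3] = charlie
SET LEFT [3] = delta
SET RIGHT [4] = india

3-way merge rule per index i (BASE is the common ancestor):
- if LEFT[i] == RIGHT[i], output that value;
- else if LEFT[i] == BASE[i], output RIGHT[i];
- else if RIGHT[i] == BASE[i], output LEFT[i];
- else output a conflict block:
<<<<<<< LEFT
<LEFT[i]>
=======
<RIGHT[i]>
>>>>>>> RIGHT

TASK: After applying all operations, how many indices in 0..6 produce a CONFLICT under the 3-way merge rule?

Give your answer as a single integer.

Final LEFT:  [india, bravo, hotel, delta, bravo, india, alpha]
Final RIGHT: [india, alpha, hotel, charlie, india, hotel, charlie]
i=0: L=india R=india -> agree -> india
i=1: L=bravo=BASE, R=alpha -> take RIGHT -> alpha
i=2: L=hotel R=hotel -> agree -> hotel
i=3: BASE=hotel L=delta R=charlie all differ -> CONFLICT
i=4: BASE=alpha L=bravo R=india all differ -> CONFLICT
i=5: L=india=BASE, R=hotel -> take RIGHT -> hotel
i=6: BASE=echo L=alpha R=charlie all differ -> CONFLICT
Conflict count: 3

Answer: 3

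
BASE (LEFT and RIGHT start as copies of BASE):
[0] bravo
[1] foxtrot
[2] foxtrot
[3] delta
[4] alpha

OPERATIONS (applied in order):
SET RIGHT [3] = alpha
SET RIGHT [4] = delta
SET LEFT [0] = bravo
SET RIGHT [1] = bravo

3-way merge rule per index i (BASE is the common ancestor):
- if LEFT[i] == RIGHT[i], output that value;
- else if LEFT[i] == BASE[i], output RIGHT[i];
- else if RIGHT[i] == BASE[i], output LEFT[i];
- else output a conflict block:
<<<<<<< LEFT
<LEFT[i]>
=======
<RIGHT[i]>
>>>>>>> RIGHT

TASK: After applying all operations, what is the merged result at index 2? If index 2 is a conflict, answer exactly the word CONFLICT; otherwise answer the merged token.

Answer: foxtrot

Derivation:
Final LEFT:  [bravo, foxtrot, foxtrot, delta, alpha]
Final RIGHT: [bravo, bravo, foxtrot, alpha, delta]
i=0: L=bravo R=bravo -> agree -> bravo
i=1: L=foxtrot=BASE, R=bravo -> take RIGHT -> bravo
i=2: L=foxtrot R=foxtrot -> agree -> foxtrot
i=3: L=delta=BASE, R=alpha -> take RIGHT -> alpha
i=4: L=alpha=BASE, R=delta -> take RIGHT -> delta
Index 2 -> foxtrot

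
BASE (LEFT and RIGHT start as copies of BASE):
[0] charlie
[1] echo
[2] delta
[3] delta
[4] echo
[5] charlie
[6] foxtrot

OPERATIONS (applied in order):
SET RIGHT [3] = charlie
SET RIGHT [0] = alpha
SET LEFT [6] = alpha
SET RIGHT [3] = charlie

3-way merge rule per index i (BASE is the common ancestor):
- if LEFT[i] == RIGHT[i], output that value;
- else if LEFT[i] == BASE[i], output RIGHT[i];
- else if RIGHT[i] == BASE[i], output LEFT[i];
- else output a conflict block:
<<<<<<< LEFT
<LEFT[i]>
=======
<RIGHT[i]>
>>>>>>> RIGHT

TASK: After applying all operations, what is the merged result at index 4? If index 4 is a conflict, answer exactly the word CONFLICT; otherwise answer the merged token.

Final LEFT:  [charlie, echo, delta, delta, echo, charlie, alpha]
Final RIGHT: [alpha, echo, delta, charlie, echo, charlie, foxtrot]
i=0: L=charlie=BASE, R=alpha -> take RIGHT -> alpha
i=1: L=echo R=echo -> agree -> echo
i=2: L=delta R=delta -> agree -> delta
i=3: L=delta=BASE, R=charlie -> take RIGHT -> charlie
i=4: L=echo R=echo -> agree -> echo
i=5: L=charlie R=charlie -> agree -> charlie
i=6: L=alpha, R=foxtrot=BASE -> take LEFT -> alpha
Index 4 -> echo

Answer: echo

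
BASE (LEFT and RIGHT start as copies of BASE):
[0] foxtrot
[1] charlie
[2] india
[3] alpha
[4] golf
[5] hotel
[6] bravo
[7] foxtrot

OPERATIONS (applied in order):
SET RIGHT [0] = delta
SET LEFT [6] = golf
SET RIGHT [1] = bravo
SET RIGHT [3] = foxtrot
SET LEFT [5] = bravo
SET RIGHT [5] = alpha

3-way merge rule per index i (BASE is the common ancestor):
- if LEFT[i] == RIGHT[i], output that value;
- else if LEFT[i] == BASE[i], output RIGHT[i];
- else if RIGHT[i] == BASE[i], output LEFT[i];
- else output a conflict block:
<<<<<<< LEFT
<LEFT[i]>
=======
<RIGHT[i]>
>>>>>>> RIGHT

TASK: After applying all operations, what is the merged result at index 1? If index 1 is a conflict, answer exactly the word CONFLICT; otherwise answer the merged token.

Answer: bravo

Derivation:
Final LEFT:  [foxtrot, charlie, india, alpha, golf, bravo, golf, foxtrot]
Final RIGHT: [delta, bravo, india, foxtrot, golf, alpha, bravo, foxtrot]
i=0: L=foxtrot=BASE, R=delta -> take RIGHT -> delta
i=1: L=charlie=BASE, R=bravo -> take RIGHT -> bravo
i=2: L=india R=india -> agree -> india
i=3: L=alpha=BASE, R=foxtrot -> take RIGHT -> foxtrot
i=4: L=golf R=golf -> agree -> golf
i=5: BASE=hotel L=bravo R=alpha all differ -> CONFLICT
i=6: L=golf, R=bravo=BASE -> take LEFT -> golf
i=7: L=foxtrot R=foxtrot -> agree -> foxtrot
Index 1 -> bravo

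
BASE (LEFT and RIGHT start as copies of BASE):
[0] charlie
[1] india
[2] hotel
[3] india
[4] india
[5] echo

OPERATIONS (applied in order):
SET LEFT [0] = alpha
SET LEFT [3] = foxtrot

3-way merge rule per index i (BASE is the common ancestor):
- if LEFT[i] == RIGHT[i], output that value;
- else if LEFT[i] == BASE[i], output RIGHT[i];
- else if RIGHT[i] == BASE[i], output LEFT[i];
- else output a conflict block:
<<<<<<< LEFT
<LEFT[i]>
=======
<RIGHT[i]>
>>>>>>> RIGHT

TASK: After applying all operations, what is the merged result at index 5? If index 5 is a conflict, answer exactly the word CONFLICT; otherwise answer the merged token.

Answer: echo

Derivation:
Final LEFT:  [alpha, india, hotel, foxtrot, india, echo]
Final RIGHT: [charlie, india, hotel, india, india, echo]
i=0: L=alpha, R=charlie=BASE -> take LEFT -> alpha
i=1: L=india R=india -> agree -> india
i=2: L=hotel R=hotel -> agree -> hotel
i=3: L=foxtrot, R=india=BASE -> take LEFT -> foxtrot
i=4: L=india R=india -> agree -> india
i=5: L=echo R=echo -> agree -> echo
Index 5 -> echo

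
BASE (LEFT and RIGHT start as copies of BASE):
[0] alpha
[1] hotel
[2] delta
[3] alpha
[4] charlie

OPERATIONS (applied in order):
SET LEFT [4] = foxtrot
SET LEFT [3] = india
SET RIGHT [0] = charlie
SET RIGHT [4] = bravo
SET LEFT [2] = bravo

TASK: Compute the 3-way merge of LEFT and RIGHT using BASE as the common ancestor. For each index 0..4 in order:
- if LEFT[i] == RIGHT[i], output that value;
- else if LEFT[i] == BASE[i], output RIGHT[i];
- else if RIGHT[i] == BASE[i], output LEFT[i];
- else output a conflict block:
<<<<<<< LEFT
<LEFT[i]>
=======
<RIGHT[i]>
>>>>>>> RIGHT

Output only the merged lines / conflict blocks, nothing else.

Final LEFT:  [alpha, hotel, bravo, india, foxtrot]
Final RIGHT: [charlie, hotel, delta, alpha, bravo]
i=0: L=alpha=BASE, R=charlie -> take RIGHT -> charlie
i=1: L=hotel R=hotel -> agree -> hotel
i=2: L=bravo, R=delta=BASE -> take LEFT -> bravo
i=3: L=india, R=alpha=BASE -> take LEFT -> india
i=4: BASE=charlie L=foxtrot R=bravo all differ -> CONFLICT

Answer: charlie
hotel
bravo
india
<<<<<<< LEFT
foxtrot
=======
bravo
>>>>>>> RIGHT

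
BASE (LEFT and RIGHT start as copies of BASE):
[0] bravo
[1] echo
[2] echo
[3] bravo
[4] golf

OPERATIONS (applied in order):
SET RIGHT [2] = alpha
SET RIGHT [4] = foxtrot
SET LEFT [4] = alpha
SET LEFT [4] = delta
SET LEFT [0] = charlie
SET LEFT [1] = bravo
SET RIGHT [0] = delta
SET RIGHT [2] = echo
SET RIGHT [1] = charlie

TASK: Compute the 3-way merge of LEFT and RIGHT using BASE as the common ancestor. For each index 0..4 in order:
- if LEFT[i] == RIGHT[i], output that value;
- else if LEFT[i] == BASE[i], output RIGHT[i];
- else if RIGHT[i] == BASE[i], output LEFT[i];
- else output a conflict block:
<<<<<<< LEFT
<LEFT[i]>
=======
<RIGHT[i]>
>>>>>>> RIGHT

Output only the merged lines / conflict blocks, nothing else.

Final LEFT:  [charlie, bravo, echo, bravo, delta]
Final RIGHT: [delta, charlie, echo, bravo, foxtrot]
i=0: BASE=bravo L=charlie R=delta all differ -> CONFLICT
i=1: BASE=echo L=bravo R=charlie all differ -> CONFLICT
i=2: L=echo R=echo -> agree -> echo
i=3: L=bravo R=bravo -> agree -> bravo
i=4: BASE=golf L=delta R=foxtrot all differ -> CONFLICT

Answer: <<<<<<< LEFT
charlie
=======
delta
>>>>>>> RIGHT
<<<<<<< LEFT
bravo
=======
charlie
>>>>>>> RIGHT
echo
bravo
<<<<<<< LEFT
delta
=======
foxtrot
>>>>>>> RIGHT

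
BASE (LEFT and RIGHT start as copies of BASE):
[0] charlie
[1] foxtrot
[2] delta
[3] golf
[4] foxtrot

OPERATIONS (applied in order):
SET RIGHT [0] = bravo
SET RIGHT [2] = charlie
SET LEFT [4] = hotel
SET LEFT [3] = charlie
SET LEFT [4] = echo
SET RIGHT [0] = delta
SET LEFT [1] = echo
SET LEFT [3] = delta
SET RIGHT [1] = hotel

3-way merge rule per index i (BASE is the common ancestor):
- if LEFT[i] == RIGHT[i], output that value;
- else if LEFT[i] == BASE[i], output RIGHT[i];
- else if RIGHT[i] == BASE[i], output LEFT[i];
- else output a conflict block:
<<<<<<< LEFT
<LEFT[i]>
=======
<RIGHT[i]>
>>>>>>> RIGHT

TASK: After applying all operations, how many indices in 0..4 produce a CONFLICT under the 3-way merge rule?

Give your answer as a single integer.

Final LEFT:  [charlie, echo, delta, delta, echo]
Final RIGHT: [delta, hotel, charlie, golf, foxtrot]
i=0: L=charlie=BASE, R=delta -> take RIGHT -> delta
i=1: BASE=foxtrot L=echo R=hotel all differ -> CONFLICT
i=2: L=delta=BASE, R=charlie -> take RIGHT -> charlie
i=3: L=delta, R=golf=BASE -> take LEFT -> delta
i=4: L=echo, R=foxtrot=BASE -> take LEFT -> echo
Conflict count: 1

Answer: 1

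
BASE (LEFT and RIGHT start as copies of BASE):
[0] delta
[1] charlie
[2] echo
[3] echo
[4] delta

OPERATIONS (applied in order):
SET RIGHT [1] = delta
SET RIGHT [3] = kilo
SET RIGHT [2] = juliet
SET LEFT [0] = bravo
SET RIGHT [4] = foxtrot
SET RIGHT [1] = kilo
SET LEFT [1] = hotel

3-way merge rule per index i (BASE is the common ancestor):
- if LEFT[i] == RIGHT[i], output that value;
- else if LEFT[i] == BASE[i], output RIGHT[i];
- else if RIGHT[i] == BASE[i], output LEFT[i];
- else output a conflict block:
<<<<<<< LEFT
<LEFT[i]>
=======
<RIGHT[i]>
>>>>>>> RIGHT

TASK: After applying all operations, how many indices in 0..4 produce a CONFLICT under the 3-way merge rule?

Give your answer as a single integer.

Answer: 1

Derivation:
Final LEFT:  [bravo, hotel, echo, echo, delta]
Final RIGHT: [delta, kilo, juliet, kilo, foxtrot]
i=0: L=bravo, R=delta=BASE -> take LEFT -> bravo
i=1: BASE=charlie L=hotel R=kilo all differ -> CONFLICT
i=2: L=echo=BASE, R=juliet -> take RIGHT -> juliet
i=3: L=echo=BASE, R=kilo -> take RIGHT -> kilo
i=4: L=delta=BASE, R=foxtrot -> take RIGHT -> foxtrot
Conflict count: 1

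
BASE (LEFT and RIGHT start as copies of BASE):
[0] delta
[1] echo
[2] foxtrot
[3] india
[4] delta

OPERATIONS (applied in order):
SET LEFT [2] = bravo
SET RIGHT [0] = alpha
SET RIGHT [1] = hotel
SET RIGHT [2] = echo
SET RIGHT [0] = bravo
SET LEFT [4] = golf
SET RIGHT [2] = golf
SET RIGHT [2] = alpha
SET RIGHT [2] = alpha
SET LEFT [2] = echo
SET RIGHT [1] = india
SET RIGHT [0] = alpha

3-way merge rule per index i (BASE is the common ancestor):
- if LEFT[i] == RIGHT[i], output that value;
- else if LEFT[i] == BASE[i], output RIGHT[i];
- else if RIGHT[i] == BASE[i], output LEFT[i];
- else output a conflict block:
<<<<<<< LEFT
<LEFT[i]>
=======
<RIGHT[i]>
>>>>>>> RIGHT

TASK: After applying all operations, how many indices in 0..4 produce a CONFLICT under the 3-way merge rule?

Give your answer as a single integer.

Final LEFT:  [delta, echo, echo, india, golf]
Final RIGHT: [alpha, india, alpha, india, delta]
i=0: L=delta=BASE, R=alpha -> take RIGHT -> alpha
i=1: L=echo=BASE, R=india -> take RIGHT -> india
i=2: BASE=foxtrot L=echo R=alpha all differ -> CONFLICT
i=3: L=india R=india -> agree -> india
i=4: L=golf, R=delta=BASE -> take LEFT -> golf
Conflict count: 1

Answer: 1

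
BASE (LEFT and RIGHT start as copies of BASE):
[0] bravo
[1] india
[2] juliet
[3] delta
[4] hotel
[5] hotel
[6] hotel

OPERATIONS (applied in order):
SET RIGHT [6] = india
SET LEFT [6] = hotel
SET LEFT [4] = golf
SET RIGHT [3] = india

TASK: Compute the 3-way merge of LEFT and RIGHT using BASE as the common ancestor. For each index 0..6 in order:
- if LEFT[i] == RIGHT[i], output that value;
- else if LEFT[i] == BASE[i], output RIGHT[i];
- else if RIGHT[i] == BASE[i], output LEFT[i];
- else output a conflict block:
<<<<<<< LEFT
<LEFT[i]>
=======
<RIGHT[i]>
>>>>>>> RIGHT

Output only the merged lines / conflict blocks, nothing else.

Answer: bravo
india
juliet
india
golf
hotel
india

Derivation:
Final LEFT:  [bravo, india, juliet, delta, golf, hotel, hotel]
Final RIGHT: [bravo, india, juliet, india, hotel, hotel, india]
i=0: L=bravo R=bravo -> agree -> bravo
i=1: L=india R=india -> agree -> india
i=2: L=juliet R=juliet -> agree -> juliet
i=3: L=delta=BASE, R=india -> take RIGHT -> india
i=4: L=golf, R=hotel=BASE -> take LEFT -> golf
i=5: L=hotel R=hotel -> agree -> hotel
i=6: L=hotel=BASE, R=india -> take RIGHT -> india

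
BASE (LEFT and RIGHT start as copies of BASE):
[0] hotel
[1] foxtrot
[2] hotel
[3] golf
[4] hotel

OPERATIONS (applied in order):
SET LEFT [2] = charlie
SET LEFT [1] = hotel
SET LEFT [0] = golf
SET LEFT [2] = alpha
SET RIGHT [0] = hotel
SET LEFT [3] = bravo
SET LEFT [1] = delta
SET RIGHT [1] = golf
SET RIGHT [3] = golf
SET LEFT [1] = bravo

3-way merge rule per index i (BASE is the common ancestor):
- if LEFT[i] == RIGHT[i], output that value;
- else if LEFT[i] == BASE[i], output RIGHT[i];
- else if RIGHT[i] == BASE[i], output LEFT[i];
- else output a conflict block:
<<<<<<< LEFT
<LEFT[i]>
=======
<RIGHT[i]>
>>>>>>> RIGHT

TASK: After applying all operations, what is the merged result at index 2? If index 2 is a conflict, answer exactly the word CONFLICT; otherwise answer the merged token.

Answer: alpha

Derivation:
Final LEFT:  [golf, bravo, alpha, bravo, hotel]
Final RIGHT: [hotel, golf, hotel, golf, hotel]
i=0: L=golf, R=hotel=BASE -> take LEFT -> golf
i=1: BASE=foxtrot L=bravo R=golf all differ -> CONFLICT
i=2: L=alpha, R=hotel=BASE -> take LEFT -> alpha
i=3: L=bravo, R=golf=BASE -> take LEFT -> bravo
i=4: L=hotel R=hotel -> agree -> hotel
Index 2 -> alpha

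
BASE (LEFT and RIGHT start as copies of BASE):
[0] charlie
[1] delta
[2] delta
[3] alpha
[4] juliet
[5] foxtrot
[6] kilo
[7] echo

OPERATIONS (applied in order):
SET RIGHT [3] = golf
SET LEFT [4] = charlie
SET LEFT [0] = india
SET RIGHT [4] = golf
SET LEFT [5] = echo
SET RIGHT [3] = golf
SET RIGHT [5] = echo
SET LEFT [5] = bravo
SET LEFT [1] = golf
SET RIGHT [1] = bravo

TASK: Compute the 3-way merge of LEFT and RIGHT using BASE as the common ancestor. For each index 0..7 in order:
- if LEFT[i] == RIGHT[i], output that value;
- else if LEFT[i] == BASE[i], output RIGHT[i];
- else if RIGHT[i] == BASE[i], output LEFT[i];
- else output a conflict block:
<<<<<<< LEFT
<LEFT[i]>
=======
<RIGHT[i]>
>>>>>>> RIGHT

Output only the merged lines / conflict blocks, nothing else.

Final LEFT:  [india, golf, delta, alpha, charlie, bravo, kilo, echo]
Final RIGHT: [charlie, bravo, delta, golf, golf, echo, kilo, echo]
i=0: L=india, R=charlie=BASE -> take LEFT -> india
i=1: BASE=delta L=golf R=bravo all differ -> CONFLICT
i=2: L=delta R=delta -> agree -> delta
i=3: L=alpha=BASE, R=golf -> take RIGHT -> golf
i=4: BASE=juliet L=charlie R=golf all differ -> CONFLICT
i=5: BASE=foxtrot L=bravo R=echo all differ -> CONFLICT
i=6: L=kilo R=kilo -> agree -> kilo
i=7: L=echo R=echo -> agree -> echo

Answer: india
<<<<<<< LEFT
golf
=======
bravo
>>>>>>> RIGHT
delta
golf
<<<<<<< LEFT
charlie
=======
golf
>>>>>>> RIGHT
<<<<<<< LEFT
bravo
=======
echo
>>>>>>> RIGHT
kilo
echo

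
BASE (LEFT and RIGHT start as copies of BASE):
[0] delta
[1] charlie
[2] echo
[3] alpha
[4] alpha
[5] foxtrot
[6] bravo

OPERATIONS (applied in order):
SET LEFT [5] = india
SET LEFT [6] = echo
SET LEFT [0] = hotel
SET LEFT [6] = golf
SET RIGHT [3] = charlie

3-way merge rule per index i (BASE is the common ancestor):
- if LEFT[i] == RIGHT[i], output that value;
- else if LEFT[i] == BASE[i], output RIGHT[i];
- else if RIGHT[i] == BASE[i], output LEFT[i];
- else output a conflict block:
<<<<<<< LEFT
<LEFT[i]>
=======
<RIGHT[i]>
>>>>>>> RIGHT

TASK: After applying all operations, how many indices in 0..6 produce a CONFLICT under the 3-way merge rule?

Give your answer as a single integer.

Answer: 0

Derivation:
Final LEFT:  [hotel, charlie, echo, alpha, alpha, india, golf]
Final RIGHT: [delta, charlie, echo, charlie, alpha, foxtrot, bravo]
i=0: L=hotel, R=delta=BASE -> take LEFT -> hotel
i=1: L=charlie R=charlie -> agree -> charlie
i=2: L=echo R=echo -> agree -> echo
i=3: L=alpha=BASE, R=charlie -> take RIGHT -> charlie
i=4: L=alpha R=alpha -> agree -> alpha
i=5: L=india, R=foxtrot=BASE -> take LEFT -> india
i=6: L=golf, R=bravo=BASE -> take LEFT -> golf
Conflict count: 0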